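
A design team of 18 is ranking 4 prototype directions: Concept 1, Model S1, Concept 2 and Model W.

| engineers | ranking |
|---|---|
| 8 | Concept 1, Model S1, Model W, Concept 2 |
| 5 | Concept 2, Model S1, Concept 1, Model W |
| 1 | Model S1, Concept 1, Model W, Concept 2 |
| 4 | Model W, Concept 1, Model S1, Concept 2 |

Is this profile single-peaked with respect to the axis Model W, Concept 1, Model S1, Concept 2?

yes

Axis positions: Model W=1, Concept 1=2, Model S1=3, Concept 2=4.
Bloc 1 (peak Concept 1 at position 2): ranking walks positions 2-3-1-4, expanding outward from the peak — single-peaked.
Bloc 2 (peak Concept 2 at position 4): ranking walks positions 4-3-2-1, expanding outward from the peak — single-peaked.
Bloc 3 (peak Model S1 at position 3): ranking walks positions 3-2-1-4, expanding outward from the peak — single-peaked.
Bloc 4 (peak Model W at position 1): ranking walks positions 1-2-3-4, expanding outward from the peak — single-peaked.
Every ranking is single-peaked on this axis.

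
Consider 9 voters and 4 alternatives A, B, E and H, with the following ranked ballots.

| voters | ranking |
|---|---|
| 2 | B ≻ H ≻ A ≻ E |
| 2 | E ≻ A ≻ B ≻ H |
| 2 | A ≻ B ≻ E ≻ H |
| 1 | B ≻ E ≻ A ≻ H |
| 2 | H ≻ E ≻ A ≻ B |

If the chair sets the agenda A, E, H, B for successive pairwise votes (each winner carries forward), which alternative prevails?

B

Round 1: A vs E — 4–5, E advances.
Round 2: E vs H — 5–4, E advances.
Round 3: E vs B — 4–5, B advances.
The agenda winner is B.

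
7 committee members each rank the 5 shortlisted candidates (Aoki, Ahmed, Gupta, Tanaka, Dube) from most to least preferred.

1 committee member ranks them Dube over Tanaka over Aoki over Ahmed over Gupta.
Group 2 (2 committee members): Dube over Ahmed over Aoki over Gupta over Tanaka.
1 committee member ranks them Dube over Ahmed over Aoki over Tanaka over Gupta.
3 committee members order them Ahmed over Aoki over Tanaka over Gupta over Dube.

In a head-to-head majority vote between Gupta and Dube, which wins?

Dube

Ballots ranking Gupta above Dube: 3.
Ballots ranking Dube above Gupta: 7 − 3 = 4.
Dube wins the head-to-head 4–3.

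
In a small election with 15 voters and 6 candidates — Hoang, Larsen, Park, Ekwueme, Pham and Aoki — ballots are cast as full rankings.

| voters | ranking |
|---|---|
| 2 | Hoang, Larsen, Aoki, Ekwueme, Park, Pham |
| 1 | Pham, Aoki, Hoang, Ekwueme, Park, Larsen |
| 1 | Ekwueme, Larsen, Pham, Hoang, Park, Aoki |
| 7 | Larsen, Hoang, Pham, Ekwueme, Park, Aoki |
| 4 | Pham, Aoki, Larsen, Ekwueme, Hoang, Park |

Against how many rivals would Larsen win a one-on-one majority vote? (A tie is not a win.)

5

Larsen against each rival (15 voters):
Larsen vs Hoang: Larsen wins 12–3.
Larsen vs Park: Larsen, 14–1.
Larsen vs Ekwueme: 2+7+4 = 13 for Larsen, 2 for Ekwueme — Larsen by 13–2.
Larsen vs Pham: Larsen, 10–5.
Larsen vs Aoki: Larsen wins 10–5.
Larsen beats Hoang, Park, Ekwueme, Pham, Aoki — 5 pairwise wins.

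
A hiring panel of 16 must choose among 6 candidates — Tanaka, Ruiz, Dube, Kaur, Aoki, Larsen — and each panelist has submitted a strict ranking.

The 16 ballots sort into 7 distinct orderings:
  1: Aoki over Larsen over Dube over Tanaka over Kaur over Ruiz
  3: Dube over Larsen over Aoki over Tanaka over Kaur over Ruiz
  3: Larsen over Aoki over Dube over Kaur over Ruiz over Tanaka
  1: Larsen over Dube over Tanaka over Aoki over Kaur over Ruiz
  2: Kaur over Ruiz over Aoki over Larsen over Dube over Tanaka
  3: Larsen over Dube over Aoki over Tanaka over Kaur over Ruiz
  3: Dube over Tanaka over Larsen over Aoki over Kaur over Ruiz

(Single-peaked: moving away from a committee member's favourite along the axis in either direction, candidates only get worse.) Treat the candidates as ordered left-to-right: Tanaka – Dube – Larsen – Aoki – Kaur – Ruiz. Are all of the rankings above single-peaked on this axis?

yes

Axis positions: Tanaka=1, Dube=2, Larsen=3, Aoki=4, Kaur=5, Ruiz=6.
Bloc 1 (peak Aoki at position 4): ranking walks positions 4-3-2-1-5-6, expanding outward from the peak — single-peaked.
Bloc 2 (peak Dube at position 2): ranking walks positions 2-3-4-1-5-6, expanding outward from the peak — single-peaked.
Bloc 3 (peak Larsen at position 3): ranking walks positions 3-4-2-5-6-1, expanding outward from the peak — single-peaked.
Bloc 4 (peak Larsen at position 3): ranking walks positions 3-2-1-4-5-6, expanding outward from the peak — single-peaked.
Bloc 5 (peak Kaur at position 5): ranking walks positions 5-6-4-3-2-1, expanding outward from the peak — single-peaked.
Bloc 6 (peak Larsen at position 3): ranking walks positions 3-2-4-1-5-6, expanding outward from the peak — single-peaked.
Bloc 7 (peak Dube at position 2): ranking walks positions 2-1-3-4-5-6, expanding outward from the peak — single-peaked.
Every ranking is single-peaked on this axis.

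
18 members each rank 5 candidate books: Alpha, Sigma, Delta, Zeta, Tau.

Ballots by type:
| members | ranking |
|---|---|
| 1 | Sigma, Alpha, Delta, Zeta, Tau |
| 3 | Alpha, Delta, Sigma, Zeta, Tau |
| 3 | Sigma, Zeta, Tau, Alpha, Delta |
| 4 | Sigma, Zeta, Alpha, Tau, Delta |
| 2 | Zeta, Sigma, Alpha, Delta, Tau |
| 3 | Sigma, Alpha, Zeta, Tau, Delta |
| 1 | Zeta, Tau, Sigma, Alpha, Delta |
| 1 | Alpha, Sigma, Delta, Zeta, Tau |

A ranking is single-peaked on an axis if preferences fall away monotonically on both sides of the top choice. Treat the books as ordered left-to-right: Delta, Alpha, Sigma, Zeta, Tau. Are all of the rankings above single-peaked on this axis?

Axis positions: Delta=1, Alpha=2, Sigma=3, Zeta=4, Tau=5.
Type 1 (peak Sigma at position 3): ranking walks positions 3-2-1-4-5, expanding outward from the peak — single-peaked.
Type 2 (peak Alpha at position 2): ranking walks positions 2-1-3-4-5, expanding outward from the peak — single-peaked.
Type 3 (peak Sigma at position 3): ranking walks positions 3-4-5-2-1, expanding outward from the peak — single-peaked.
Type 4 (peak Sigma at position 3): ranking walks positions 3-4-2-5-1, expanding outward from the peak — single-peaked.
Type 5 (peak Zeta at position 4): ranking walks positions 4-3-2-1-5, expanding outward from the peak — single-peaked.
Type 6 (peak Sigma at position 3): ranking walks positions 3-2-4-5-1, expanding outward from the peak — single-peaked.
Type 7 (peak Zeta at position 4): ranking walks positions 4-5-3-2-1, expanding outward from the peak — single-peaked.
Type 8 (peak Alpha at position 2): ranking walks positions 2-3-1-4-5, expanding outward from the peak — single-peaked.
Every ranking is single-peaked on this axis.

yes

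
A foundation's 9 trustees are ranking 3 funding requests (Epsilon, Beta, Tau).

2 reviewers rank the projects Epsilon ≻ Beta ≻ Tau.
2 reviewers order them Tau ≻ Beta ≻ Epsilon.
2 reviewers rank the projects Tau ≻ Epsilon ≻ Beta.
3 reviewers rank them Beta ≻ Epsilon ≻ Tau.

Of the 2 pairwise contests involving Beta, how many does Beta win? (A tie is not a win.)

Beta against each rival (9 reviewers):
Beta vs Epsilon: Beta preferred on 2+3 = 5 ballots; Beta wins 5–4.
Beta vs Tau: Beta, 5–4.
Beta beats Epsilon, Tau — 2 pairwise wins.

2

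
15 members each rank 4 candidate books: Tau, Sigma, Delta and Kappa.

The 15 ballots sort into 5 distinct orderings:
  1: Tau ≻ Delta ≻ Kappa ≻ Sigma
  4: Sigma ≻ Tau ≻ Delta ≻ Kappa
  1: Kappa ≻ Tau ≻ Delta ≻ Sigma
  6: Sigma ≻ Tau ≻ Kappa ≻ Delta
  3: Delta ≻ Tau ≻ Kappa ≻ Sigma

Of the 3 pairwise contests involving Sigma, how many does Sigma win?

Sigma against each rival (15 members):
Sigma vs Tau: 4+6 = 10 for Sigma, 5 for Tau — Sigma by 10–5.
Sigma vs Delta: Sigma, 10–5.
Sigma vs Kappa: 10 to 5, Sigma.
Sigma beats Tau, Delta, Kappa — 3 pairwise wins.

3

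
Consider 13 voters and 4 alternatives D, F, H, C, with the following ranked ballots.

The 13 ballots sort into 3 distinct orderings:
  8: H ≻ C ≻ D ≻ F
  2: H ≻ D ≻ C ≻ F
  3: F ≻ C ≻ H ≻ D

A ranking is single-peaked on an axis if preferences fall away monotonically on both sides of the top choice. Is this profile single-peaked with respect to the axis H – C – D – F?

no

Axis positions: H=1, C=2, D=3, F=4.
Bloc 1 (peak H at position 1): ranking walks positions 1-2-3-4, expanding outward from the peak — single-peaked.
Bloc 2: ranking walks positions 1-3-2-4; D is ranked above C even though C lies between D and the peak H on the axis — preferences dip and rise again. Not single-peaked.
Bloc 3: ranking walks positions 4-2-1-3; C is ranked above D even though D lies between C and the peak F on the axis — preferences dip and rise again. Not single-peaked.
Bloc 2 violates single-peakedness, so the profile is not single-peaked on this axis.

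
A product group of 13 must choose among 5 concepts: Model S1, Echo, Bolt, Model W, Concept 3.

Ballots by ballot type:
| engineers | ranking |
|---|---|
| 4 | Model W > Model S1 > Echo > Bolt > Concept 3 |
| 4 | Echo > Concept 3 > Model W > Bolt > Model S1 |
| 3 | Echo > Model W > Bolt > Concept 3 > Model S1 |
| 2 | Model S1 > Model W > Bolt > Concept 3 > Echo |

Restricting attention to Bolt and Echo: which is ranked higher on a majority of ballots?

Ballots ranking Bolt above Echo: 2.
Ballots ranking Echo above Bolt: 13 − 2 = 11.
Echo wins the head-to-head 11–2.

Echo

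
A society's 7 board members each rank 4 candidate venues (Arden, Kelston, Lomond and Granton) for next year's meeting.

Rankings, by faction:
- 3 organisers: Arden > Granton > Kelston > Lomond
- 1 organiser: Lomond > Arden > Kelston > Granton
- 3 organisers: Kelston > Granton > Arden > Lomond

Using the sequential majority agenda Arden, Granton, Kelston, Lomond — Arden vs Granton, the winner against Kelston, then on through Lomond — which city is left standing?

Round 1: Arden vs Granton — 4–3, Arden advances.
Round 2: Arden vs Kelston — 4–3, Arden advances.
Round 3: Arden vs Lomond — 6–1, Arden advances.
Arden survives the agenda.

Arden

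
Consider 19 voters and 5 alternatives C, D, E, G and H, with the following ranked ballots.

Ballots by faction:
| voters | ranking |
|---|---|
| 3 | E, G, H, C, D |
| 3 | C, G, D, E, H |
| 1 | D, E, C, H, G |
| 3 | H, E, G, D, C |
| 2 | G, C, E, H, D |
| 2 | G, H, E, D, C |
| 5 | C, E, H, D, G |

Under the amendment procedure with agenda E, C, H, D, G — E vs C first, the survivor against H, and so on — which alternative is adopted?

G

Round 1: E vs C — 9–10, C advances.
Round 2: C vs H — 11–8, C advances.
Round 3: C vs D — 13–6, C advances.
Round 4: C vs G — 9–10, G advances.
G survives the agenda.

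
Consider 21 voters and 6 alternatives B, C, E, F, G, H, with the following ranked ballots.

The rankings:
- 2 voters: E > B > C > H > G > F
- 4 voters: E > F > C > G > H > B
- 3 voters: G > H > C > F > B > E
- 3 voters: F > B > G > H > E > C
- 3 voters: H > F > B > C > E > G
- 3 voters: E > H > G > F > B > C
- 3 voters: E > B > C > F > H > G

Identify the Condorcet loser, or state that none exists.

G

Head-to-head results (21 voters):
B vs C: B is ranked higher on 2+3+3+3+3 = 14 ballots, C on 7. B wins 14–7.
B vs E: B is ranked higher on 3+3+3 = 9 ballots, E on 12. E wins 12–9.
B vs F: 5 to 16, F.
B vs G: B preferred on 2+3+3+3 = 11 ballots; B wins 11–10.
B vs H: B is ranked higher on 2+3+3 = 8 ballots, H on 13. H wins 13–8.
C vs E: E wins 15–6.
C vs F: C is ranked higher on 2+3+3 = 8 ballots, F on 13. F wins 13–8.
C vs G: 2+4+3+3 = 12 for C, 9 for G — C by 12–9.
C vs H: C is ranked higher on 2+4+3 = 9 ballots, H on 12. H wins 12–9.
E vs F: E wins 12–9.
E–G: E 15–6.
E vs H: E, 12–9.
F vs G: F wins 13–8.
F vs H: H, 11–10.
G–H: H 11–10.
Only G has no wins; G is the Condorcet loser.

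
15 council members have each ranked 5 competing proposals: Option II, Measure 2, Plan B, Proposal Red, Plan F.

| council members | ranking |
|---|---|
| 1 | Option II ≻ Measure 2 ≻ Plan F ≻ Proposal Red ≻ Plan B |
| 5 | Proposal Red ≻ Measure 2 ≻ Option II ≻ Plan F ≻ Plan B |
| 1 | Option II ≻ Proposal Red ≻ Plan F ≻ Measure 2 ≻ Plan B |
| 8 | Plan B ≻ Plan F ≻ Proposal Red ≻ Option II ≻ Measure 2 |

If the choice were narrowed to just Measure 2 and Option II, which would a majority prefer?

Option II

Ballots ranking Measure 2 above Option II: 5.
Ballots ranking Option II above Measure 2: 15 − 5 = 10.
Option II wins the head-to-head 10–5.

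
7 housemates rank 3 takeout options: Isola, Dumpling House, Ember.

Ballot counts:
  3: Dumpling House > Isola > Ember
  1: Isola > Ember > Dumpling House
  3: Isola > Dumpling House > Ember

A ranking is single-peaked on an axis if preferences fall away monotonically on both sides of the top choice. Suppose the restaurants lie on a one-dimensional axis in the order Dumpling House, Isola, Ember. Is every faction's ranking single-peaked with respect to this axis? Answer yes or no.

yes

Axis positions: Dumpling House=1, Isola=2, Ember=3.
Faction 1 (peak Dumpling House at position 1): ranking walks positions 1-2-3, expanding outward from the peak — single-peaked.
Faction 2 (peak Isola at position 2): ranking walks positions 2-3-1, expanding outward from the peak — single-peaked.
Faction 3 (peak Isola at position 2): ranking walks positions 2-1-3, expanding outward from the peak — single-peaked.
Every ranking is single-peaked on this axis.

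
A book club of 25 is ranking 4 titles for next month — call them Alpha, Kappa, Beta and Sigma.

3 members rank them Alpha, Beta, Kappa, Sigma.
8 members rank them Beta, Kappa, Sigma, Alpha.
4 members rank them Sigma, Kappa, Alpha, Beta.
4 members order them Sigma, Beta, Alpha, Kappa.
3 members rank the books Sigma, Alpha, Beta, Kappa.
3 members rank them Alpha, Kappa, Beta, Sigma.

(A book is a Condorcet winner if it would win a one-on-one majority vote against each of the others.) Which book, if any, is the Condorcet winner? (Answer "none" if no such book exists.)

none

Check each pair by majority over 25 ballots:
Alpha vs Kappa: Alpha is ranked higher on 3+4+3+3 = 13 ballots, Kappa on 12. Alpha wins 13–12.
Alpha vs Beta: 13 to 12, Alpha.
Alpha vs Sigma: 3+3 = 6 for Alpha, 19 for Sigma — Sigma by 19–6.
Kappa vs Beta: Kappa preferred on 4+3 = 7 ballots; Beta wins 18–7.
Kappa vs Sigma: 14 to 11, Kappa.
Beta vs Sigma: Beta is ranked higher on 3+8+3 = 14 ballots, Sigma on 11. Beta wins 14–11.
No book is unbeaten: Alpha loses to Sigma; Kappa loses to Alpha; Beta loses to Alpha; Sigma loses to Kappa. In particular Alpha → Kappa → Sigma → Alpha is a majority cycle — no Condorcet winner exists.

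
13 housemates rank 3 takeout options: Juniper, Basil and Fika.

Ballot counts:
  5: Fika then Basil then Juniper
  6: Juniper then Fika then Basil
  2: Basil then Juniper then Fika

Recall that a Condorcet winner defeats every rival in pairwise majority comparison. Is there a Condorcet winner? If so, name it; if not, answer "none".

Head-to-head results (13 friends):
Juniper–Basil: Basil 7–6.
Juniper vs Fika: Juniper wins 8–5.
Basil vs Fika: Fika, 11–2.
Each restaurant drops at least one matchup (Juniper loses to Basil; Basil loses to Fika; Fika loses to Juniper); the cycle Juniper > Fika > Basil > Juniper rules out a Condorcet winner.

none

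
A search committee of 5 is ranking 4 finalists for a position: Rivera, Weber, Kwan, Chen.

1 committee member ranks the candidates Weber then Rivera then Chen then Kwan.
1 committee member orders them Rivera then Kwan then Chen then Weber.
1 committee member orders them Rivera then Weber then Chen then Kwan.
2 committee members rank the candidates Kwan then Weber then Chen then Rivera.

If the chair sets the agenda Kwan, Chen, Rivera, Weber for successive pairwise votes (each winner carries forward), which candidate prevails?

Round 1: Kwan vs Chen — 3–2, Kwan advances.
Round 2: Kwan vs Rivera — 2–3, Rivera advances.
Round 3: Rivera vs Weber — 2–3, Weber advances.
The agenda winner is Weber.

Weber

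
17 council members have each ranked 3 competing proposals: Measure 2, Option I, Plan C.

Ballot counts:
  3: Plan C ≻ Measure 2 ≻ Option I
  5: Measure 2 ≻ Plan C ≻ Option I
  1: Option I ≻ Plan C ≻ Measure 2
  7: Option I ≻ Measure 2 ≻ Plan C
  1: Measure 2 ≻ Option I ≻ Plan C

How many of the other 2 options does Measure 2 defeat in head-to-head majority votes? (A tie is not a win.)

2

Measure 2 against each rival (17 council members):
Measure 2 vs Option I: Measure 2, 9–8.
Measure 2 vs Plan C: 13 to 4, Measure 2.
Measure 2 beats Option I, Plan C — 2 pairwise wins.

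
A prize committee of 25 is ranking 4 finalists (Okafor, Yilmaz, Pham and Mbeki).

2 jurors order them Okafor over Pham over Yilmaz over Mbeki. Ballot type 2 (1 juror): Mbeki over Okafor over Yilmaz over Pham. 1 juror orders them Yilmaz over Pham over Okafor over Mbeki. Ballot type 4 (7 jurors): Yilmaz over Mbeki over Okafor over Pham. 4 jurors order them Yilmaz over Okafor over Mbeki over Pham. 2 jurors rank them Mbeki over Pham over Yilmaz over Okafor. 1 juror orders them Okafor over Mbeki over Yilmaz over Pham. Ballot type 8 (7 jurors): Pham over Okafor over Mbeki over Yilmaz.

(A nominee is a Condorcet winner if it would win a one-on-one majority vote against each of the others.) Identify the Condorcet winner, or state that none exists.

Head-to-head results (25 jurors):
Okafor vs Yilmaz: Yilmaz, 14–11.
Okafor–Pham: Okafor 15–10.
Okafor–Mbeki: Okafor 15–10.
Yilmaz–Pham: Yilmaz 14–11.
Yilmaz–Mbeki: Yilmaz 14–11.
Pham vs Mbeki: Mbeki, 15–10.
Yilmaz beats each of Okafor, Pham, Mbeki — Yilmaz is the Condorcet winner.

Yilmaz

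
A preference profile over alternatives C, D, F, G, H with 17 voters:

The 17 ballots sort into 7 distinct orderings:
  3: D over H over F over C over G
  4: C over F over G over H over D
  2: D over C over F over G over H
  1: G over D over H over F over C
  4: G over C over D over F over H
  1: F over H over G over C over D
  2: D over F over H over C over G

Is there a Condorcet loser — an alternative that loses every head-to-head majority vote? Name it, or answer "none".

Pairwise majorities:
C–D: C 9–8.
C vs F: 4+2+4 = 10 for C, 7 for F — C by 10–7.
C vs G: C, 11–6.
C vs H: C is ranked higher on 4+2+4 = 10 ballots, H on 7. C wins 10–7.
D vs F: D, 12–5.
D vs G: D is ranked higher on 3+2+2 = 7 ballots, G on 10. G wins 10–7.
D vs H: 12 to 5, D.
F vs G: F preferred on 3+4+2+1+2 = 12 ballots; F wins 12–5.
F vs H: F wins 13–4.
G vs H: G preferred on 4+2+1+4 = 11 ballots; G wins 11–6.
H is beaten in every head-to-head and is the Condorcet loser.

H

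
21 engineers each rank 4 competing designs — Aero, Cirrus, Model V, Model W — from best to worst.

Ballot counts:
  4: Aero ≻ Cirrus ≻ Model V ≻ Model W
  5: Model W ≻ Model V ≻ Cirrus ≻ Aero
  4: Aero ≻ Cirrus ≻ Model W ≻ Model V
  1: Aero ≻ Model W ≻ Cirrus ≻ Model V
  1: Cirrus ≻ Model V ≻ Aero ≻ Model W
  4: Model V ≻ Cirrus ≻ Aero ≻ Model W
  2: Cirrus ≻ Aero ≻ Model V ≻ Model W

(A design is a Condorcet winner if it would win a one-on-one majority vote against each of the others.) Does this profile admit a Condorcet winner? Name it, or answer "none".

Check each pair by majority over 21 ballots:
Aero vs Cirrus: 4+4+1 = 9 for Aero, 12 for Cirrus — Cirrus by 12–9.
Aero vs Model V: 11 to 10, Aero.
Aero vs Model W: 16 to 5, Aero.
Cirrus vs Model V: 4+4+1+1+2 = 12 for Cirrus, 9 for Model V — Cirrus by 12–9.
Cirrus vs Model W: Cirrus preferred on 4+4+1+4+2 = 15 ballots; Cirrus wins 15–6.
Model V vs Model W: Model V is ranked higher on 4+1+4+2 = 11 ballots, Model W on 10. Model V wins 11–10.
Only Cirrus has no losses; Cirrus is the Condorcet winner.

Cirrus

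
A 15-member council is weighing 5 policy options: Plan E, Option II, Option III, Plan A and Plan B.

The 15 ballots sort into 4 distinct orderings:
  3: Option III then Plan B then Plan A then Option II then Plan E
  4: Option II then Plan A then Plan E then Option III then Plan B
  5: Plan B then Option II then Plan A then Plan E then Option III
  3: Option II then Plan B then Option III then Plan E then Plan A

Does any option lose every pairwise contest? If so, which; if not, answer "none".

Option III

Head-to-head results (15 council members):
Plan E vs Option II: Plan E is ranked higher on 0 ballots, Option II on 15. Option II wins 15–0.
Plan E vs Option III: Plan E wins 9–6.
Plan E–Plan A: Plan A 12–3.
Plan E vs Plan B: 4 to 11, Plan B.
Option II vs Option III: Option II, 12–3.
Option II vs Plan A: Option II preferred on 4+5+3 = 12 ballots; Option II wins 12–3.
Option II vs Plan B: 4+3 = 7 for Option II, 8 for Plan B — Plan B by 8–7.
Option III vs Plan A: Option III preferred on 3+3 = 6 ballots; Plan A wins 9–6.
Option III vs Plan B: Plan B wins 8–7.
Plan A vs Plan B: 4 for Plan A, 11 for Plan B — Plan B by 11–4.
Only Option III has no wins; Option III is the Condorcet loser.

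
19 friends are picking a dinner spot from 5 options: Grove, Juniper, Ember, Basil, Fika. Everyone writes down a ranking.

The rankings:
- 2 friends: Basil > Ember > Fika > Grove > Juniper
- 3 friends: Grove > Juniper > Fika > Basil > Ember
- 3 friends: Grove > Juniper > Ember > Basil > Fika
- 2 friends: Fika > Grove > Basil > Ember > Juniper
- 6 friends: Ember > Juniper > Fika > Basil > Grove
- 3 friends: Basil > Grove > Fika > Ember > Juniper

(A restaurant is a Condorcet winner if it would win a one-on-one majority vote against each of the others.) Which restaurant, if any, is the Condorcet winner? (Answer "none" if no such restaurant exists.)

none

Head-to-head results (19 friends):
Grove vs Juniper: Grove is ranked higher on 2+3+3+2+3 = 13 ballots, Juniper on 6. Grove wins 13–6.
Grove vs Ember: 11 to 8, Grove.
Grove vs Basil: 3+3+2 = 8 for Grove, 11 for Basil — Basil by 11–8.
Grove vs Fika: 9 to 10, Fika.
Juniper vs Ember: Juniper is ranked higher on 3+3 = 6 ballots, Ember on 13. Ember wins 13–6.
Juniper vs Basil: 12 to 7, Juniper.
Juniper vs Fika: Juniper is ranked higher on 3+3+6 = 12 ballots, Fika on 7. Juniper wins 12–7.
Ember vs Basil: 9 to 10, Basil.
Ember vs Fika: 11 to 8, Ember.
Basil vs Fika: Basil preferred on 2+3+3 = 8 ballots; Fika wins 11–8.
No restaurant is unbeaten: Grove loses to Basil; Juniper loses to Grove; Ember loses to Grove; Basil loses to Juniper; Fika loses to Juniper. In particular Grove beats Juniper beats Basil beats Grove is a majority cycle — no Condorcet winner exists.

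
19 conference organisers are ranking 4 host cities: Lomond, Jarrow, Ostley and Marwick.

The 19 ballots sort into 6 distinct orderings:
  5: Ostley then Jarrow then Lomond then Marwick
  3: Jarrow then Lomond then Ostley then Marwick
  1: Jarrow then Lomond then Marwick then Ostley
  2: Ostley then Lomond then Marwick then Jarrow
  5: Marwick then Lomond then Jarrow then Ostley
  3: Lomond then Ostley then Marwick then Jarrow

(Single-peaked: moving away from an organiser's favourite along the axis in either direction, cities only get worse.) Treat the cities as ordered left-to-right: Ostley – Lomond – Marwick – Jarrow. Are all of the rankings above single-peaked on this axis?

Axis positions: Ostley=1, Lomond=2, Marwick=3, Jarrow=4.
Faction 1: ranking walks positions 1-4-2-3; Jarrow is ranked above Lomond even though Lomond lies between Jarrow and the peak Ostley on the axis — preferences dip and rise again. Not single-peaked.
Faction 2: ranking walks positions 4-2-1-3; Lomond is ranked above Marwick even though Marwick lies between Lomond and the peak Jarrow on the axis — preferences dip and rise again. Not single-peaked.
Faction 3: ranking walks positions 4-2-3-1; Lomond is ranked above Marwick even though Marwick lies between Lomond and the peak Jarrow on the axis — preferences dip and rise again. Not single-peaked.
Faction 4 (peak Ostley at position 1): ranking walks positions 1-2-3-4, expanding outward from the peak — single-peaked.
Faction 5 (peak Marwick at position 3): ranking walks positions 3-2-4-1, expanding outward from the peak — single-peaked.
Faction 6 (peak Lomond at position 2): ranking walks positions 2-1-3-4, expanding outward from the peak — single-peaked.
Faction 1 violates single-peakedness, so the profile is not single-peaked on this axis.

no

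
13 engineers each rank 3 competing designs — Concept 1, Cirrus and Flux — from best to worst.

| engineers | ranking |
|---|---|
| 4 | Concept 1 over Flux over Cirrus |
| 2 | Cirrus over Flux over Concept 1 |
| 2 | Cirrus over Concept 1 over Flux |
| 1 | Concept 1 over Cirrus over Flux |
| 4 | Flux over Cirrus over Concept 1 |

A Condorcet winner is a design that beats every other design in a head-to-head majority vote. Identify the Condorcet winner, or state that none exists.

none

Head-to-head results (13 engineers):
Concept 1 vs Cirrus: 5 to 8, Cirrus.
Concept 1 vs Flux: 7 to 6, Concept 1.
Cirrus vs Flux: Cirrus preferred on 2+2+1 = 5 ballots; Flux wins 8–5.
No design is unbeaten: Concept 1 loses to Cirrus; Cirrus loses to Flux; Flux loses to Concept 1. In particular Concept 1 beats Flux beats Cirrus beats Concept 1 is a majority cycle — no Condorcet winner exists.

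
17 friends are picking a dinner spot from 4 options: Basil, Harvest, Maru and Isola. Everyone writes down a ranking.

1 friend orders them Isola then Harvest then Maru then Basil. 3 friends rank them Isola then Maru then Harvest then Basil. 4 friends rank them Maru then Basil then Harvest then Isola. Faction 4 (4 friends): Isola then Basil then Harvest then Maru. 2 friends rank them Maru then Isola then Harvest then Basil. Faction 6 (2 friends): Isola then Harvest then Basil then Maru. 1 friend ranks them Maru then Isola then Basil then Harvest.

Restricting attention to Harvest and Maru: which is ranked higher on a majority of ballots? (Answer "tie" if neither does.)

Maru

Ballots ranking Harvest above Maru: 1 + 4 + 2 = 7.
Ballots ranking Maru above Harvest: 17 − 7 = 10.
Maru wins the head-to-head 10–7.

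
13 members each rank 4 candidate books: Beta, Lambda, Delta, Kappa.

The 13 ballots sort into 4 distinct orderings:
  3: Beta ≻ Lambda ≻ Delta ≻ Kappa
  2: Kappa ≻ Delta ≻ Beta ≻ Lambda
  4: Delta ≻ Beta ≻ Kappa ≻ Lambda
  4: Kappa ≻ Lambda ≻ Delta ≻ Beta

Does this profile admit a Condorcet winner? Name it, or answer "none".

none

Check each pair by majority over 13 ballots:
Beta–Lambda: Beta 9–4.
Beta–Delta: Delta 10–3.
Beta vs Kappa: Beta, 7–6.
Lambda vs Delta: Lambda, 7–6.
Lambda vs Kappa: Kappa, 10–3.
Delta–Kappa: Delta 7–6.
Every book loses at least once (Beta loses to Delta; Lambda loses to Beta; Delta loses to Lambda; Kappa loses to Beta). The majority relation contains the cycle Beta beats Lambda beats Delta beats Beta, so there is no Condorcet winner.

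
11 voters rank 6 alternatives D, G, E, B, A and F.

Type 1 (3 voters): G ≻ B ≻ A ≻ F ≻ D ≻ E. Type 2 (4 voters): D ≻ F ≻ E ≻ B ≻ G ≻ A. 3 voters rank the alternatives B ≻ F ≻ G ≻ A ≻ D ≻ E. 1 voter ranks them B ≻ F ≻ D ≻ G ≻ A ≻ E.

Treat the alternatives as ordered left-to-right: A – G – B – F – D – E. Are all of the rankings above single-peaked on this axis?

yes

Axis positions: A=1, G=2, B=3, F=4, D=5, E=6.
Type 1 (peak G at position 2): ranking walks positions 2-3-1-4-5-6, expanding outward from the peak — single-peaked.
Type 2 (peak D at position 5): ranking walks positions 5-4-6-3-2-1, expanding outward from the peak — single-peaked.
Type 3 (peak B at position 3): ranking walks positions 3-4-2-1-5-6, expanding outward from the peak — single-peaked.
Type 4 (peak B at position 3): ranking walks positions 3-4-5-2-1-6, expanding outward from the peak — single-peaked.
Every ranking is single-peaked on this axis.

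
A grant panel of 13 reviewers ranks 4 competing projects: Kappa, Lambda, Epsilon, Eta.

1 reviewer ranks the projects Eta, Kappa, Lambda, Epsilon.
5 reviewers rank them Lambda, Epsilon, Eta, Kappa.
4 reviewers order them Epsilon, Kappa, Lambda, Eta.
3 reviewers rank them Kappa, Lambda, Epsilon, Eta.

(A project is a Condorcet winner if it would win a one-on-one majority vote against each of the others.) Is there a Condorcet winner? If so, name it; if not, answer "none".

Pairwise majorities:
Kappa vs Lambda: Kappa preferred on 1+4+3 = 8 ballots; Kappa wins 8–5.
Kappa vs Epsilon: Kappa preferred on 1+3 = 4 ballots; Epsilon wins 9–4.
Kappa vs Eta: 4+3 = 7 for Kappa, 6 for Eta — Kappa by 7–6.
Lambda vs Epsilon: 9 to 4, Lambda.
Lambda vs Eta: Lambda is ranked higher on 5+4+3 = 12 ballots, Eta on 1. Lambda wins 12–1.
Epsilon vs Eta: Epsilon preferred on 5+4+3 = 12 ballots; Epsilon wins 12–1.
Every project loses at least once (Kappa loses to Epsilon; Lambda loses to Kappa; Epsilon loses to Lambda; Eta loses to Kappa). The majority relation contains the cycle Kappa beats Lambda beats Epsilon beats Kappa, so there is no Condorcet winner.

none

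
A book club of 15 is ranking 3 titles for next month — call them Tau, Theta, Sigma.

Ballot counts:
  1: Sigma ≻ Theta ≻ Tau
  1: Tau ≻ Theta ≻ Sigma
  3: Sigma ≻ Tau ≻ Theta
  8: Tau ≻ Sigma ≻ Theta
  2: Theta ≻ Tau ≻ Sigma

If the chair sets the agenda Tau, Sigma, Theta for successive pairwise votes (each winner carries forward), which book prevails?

Round 1: Tau vs Sigma — 11–4, Tau advances.
Round 2: Tau vs Theta — 12–3, Tau advances.
The agenda winner is Tau.

Tau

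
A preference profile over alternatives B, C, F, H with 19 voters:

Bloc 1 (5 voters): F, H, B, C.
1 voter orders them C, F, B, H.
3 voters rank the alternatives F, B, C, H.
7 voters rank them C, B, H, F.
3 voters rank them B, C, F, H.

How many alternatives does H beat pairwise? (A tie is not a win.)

0

H against each rival (19 voters):
H–B: B 14–5.
H vs C: 5 to 14, C.
H vs F: F wins 12–7.
H beats no one; loses to B, C, F — 0 pairwise wins.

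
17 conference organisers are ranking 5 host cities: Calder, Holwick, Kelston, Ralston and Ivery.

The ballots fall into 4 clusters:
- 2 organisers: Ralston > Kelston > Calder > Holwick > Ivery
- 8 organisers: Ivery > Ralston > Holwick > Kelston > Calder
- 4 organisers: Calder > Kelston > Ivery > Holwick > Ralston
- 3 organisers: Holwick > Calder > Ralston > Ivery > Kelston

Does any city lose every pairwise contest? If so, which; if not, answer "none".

none

Head-to-head results (17 organisers):
Calder vs Holwick: Calder is ranked higher on 2+4 = 6 ballots, Holwick on 11. Holwick wins 11–6.
Calder vs Kelston: 4+3 = 7 for Calder, 10 for Kelston — Kelston by 10–7.
Calder vs Ralston: Ralston, 10–7.
Calder vs Ivery: Calder is ranked higher on 2+4+3 = 9 ballots, Ivery on 8. Calder wins 9–8.
Holwick vs Kelston: 11 to 6, Holwick.
Holwick vs Ralston: Ralston, 10–7.
Holwick vs Ivery: Ivery, 12–5.
Kelston vs Ralston: 4 for Kelston, 13 for Ralston — Ralston by 13–4.
Kelston vs Ivery: Kelston is ranked higher on 2+4 = 6 ballots, Ivery on 11. Ivery wins 11–6.
Ralston vs Ivery: Ivery, 12–5.
Each city has at least one pairwise win (Calder beats Ivery; Holwick beats Calder; Kelston beats Calder; Ralston beats Calder; Ivery beats Holwick) — no Condorcet loser.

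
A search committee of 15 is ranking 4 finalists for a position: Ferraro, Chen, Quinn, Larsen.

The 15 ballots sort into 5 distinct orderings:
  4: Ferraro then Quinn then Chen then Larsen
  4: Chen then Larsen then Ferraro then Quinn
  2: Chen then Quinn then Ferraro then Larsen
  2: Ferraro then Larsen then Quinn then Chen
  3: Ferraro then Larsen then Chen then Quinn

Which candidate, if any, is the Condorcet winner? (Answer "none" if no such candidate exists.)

Ferraro

Check each pair by majority over 15 ballots:
Ferraro vs Chen: Ferraro preferred on 4+2+3 = 9 ballots; Ferraro wins 9–6.
Ferraro vs Quinn: 13 to 2, Ferraro.
Ferraro vs Larsen: 4+2+2+3 = 11 for Ferraro, 4 for Larsen — Ferraro by 11–4.
Chen vs Quinn: Chen preferred on 4+2+3 = 9 ballots; Chen wins 9–6.
Chen vs Larsen: 10 to 5, Chen.
Quinn vs Larsen: Quinn preferred on 4+2 = 6 ballots; Larsen wins 9–6.
Ferraro defeats every rival head-to-head and is the Condorcet winner.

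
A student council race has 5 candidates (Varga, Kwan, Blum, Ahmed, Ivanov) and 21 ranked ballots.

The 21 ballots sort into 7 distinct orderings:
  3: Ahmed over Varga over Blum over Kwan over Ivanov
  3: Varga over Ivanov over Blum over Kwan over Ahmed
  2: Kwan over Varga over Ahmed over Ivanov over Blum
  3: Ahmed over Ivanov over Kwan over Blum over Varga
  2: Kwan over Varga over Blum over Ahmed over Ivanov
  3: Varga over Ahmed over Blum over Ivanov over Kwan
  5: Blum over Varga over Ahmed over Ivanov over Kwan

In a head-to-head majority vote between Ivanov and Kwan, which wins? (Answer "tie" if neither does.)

Ivanov

Ballots ranking Ivanov above Kwan: 3 + 3 + 3 + 5 = 14.
Ballots ranking Kwan above Ivanov: 21 − 14 = 7.
Ivanov wins the head-to-head 14–7.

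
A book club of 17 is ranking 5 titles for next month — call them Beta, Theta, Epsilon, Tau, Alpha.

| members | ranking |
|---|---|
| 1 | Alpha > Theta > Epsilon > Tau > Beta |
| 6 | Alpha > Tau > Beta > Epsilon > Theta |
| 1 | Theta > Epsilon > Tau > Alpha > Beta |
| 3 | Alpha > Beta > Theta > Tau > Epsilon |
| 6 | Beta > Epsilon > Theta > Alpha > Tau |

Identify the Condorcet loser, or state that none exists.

Pairwise majorities:
Beta–Theta: Beta 15–2.
Beta vs Epsilon: Beta is ranked higher on 6+3+6 = 15 ballots, Epsilon on 2. Beta wins 15–2.
Beta vs Tau: Beta preferred on 3+6 = 9 ballots; Beta wins 9–8.
Beta–Alpha: Alpha 11–6.
Theta vs Epsilon: Theta is ranked higher on 1+1+3 = 5 ballots, Epsilon on 12. Epsilon wins 12–5.
Theta vs Tau: Theta wins 11–6.
Theta vs Alpha: Theta preferred on 1+6 = 7 ballots; Alpha wins 10–7.
Epsilon–Tau: Tau 9–8.
Epsilon vs Alpha: 1+6 = 7 for Epsilon, 10 for Alpha — Alpha by 10–7.
Tau vs Alpha: Alpha, 16–1.
Each book has at least one pairwise win (Beta beats Theta; Theta beats Tau; Epsilon beats Theta; Tau beats Epsilon; Alpha beats Beta) — no Condorcet loser.

none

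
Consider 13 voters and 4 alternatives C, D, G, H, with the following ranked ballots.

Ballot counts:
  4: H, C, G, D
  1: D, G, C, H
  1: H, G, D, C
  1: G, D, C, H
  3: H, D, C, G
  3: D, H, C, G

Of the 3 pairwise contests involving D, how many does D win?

D against each rival (13 voters):
D vs C: 1+1+1+3+3 = 9 for D, 4 for C — D by 9–4.
D vs G: D preferred on 1+3+3 = 7 ballots; D wins 7–6.
D–H: H 8–5.
D beats C, G; loses to H — 2 pairwise wins.

2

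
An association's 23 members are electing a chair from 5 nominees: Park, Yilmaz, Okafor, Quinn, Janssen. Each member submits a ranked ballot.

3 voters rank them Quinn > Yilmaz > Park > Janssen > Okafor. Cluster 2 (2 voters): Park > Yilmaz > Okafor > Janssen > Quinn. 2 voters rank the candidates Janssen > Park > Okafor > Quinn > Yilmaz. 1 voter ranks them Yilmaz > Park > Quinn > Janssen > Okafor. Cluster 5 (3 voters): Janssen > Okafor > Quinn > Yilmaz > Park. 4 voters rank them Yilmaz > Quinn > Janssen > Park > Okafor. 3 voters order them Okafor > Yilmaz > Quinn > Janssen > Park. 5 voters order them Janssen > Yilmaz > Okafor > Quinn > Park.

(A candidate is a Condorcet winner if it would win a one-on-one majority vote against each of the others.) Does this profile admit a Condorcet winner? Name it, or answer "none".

Yilmaz

Pairwise majorities:
Park vs Yilmaz: Yilmaz, 19–4.
Park–Okafor: Park 12–11.
Park vs Quinn: Quinn, 18–5.
Park vs Janssen: Janssen, 17–6.
Yilmaz vs Okafor: Yilmaz wins 15–8.
Yilmaz–Quinn: Yilmaz 15–8.
Yilmaz–Janssen: Yilmaz 13–10.
Okafor–Quinn: Okafor 15–8.
Okafor vs Janssen: Janssen wins 18–5.
Quinn vs Janssen: Janssen wins 12–11.
Yilmaz defeats every rival head-to-head and is the Condorcet winner.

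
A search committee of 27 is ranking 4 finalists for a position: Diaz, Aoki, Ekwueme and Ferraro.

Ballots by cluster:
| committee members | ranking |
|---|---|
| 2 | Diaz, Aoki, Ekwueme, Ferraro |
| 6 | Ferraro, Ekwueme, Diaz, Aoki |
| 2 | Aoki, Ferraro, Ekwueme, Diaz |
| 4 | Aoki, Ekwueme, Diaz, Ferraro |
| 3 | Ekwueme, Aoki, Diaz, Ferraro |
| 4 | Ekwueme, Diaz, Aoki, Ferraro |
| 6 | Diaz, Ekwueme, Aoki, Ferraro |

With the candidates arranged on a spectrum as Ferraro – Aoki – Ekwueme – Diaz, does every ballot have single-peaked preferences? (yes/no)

no

Axis positions: Ferraro=1, Aoki=2, Ekwueme=3, Diaz=4.
Cluster 1: ranking walks positions 4-2-3-1; Aoki is ranked above Ekwueme even though Ekwueme lies between Aoki and the peak Diaz on the axis — preferences dip and rise again. Not single-peaked.
Cluster 2: ranking walks positions 1-3-4-2; Ekwueme is ranked above Aoki even though Aoki lies between Ekwueme and the peak Ferraro on the axis — preferences dip and rise again. Not single-peaked.
Cluster 3 (peak Aoki at position 2): ranking walks positions 2-1-3-4, expanding outward from the peak — single-peaked.
Cluster 4 (peak Aoki at position 2): ranking walks positions 2-3-4-1, expanding outward from the peak — single-peaked.
Cluster 5 (peak Ekwueme at position 3): ranking walks positions 3-2-4-1, expanding outward from the peak — single-peaked.
Cluster 6 (peak Ekwueme at position 3): ranking walks positions 3-4-2-1, expanding outward from the peak — single-peaked.
Cluster 7 (peak Diaz at position 4): ranking walks positions 4-3-2-1, expanding outward from the peak — single-peaked.
Cluster 1 violates single-peakedness, so the profile is not single-peaked on this axis.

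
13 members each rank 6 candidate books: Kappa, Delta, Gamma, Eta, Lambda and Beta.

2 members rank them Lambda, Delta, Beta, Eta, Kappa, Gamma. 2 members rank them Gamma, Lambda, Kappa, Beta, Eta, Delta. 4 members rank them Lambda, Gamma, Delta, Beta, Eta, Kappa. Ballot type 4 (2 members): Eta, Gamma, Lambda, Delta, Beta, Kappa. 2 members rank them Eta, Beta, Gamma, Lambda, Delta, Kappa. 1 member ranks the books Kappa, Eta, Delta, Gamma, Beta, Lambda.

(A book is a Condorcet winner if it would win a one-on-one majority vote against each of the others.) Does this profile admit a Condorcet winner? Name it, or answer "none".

none

Check each pair by majority over 13 ballots:
Kappa vs Delta: Kappa is ranked higher on 2+1 = 3 ballots, Delta on 10. Delta wins 10–3.
Kappa vs Gamma: 2+1 = 3 for Kappa, 10 for Gamma — Gamma by 10–3.
Kappa vs Eta: Kappa preferred on 2+1 = 3 ballots; Eta wins 10–3.
Kappa vs Lambda: 1 to 12, Lambda.
Kappa vs Beta: Kappa is ranked higher on 2+1 = 3 ballots, Beta on 10. Beta wins 10–3.
Delta vs Gamma: 2+1 = 3 for Delta, 10 for Gamma — Gamma by 10–3.
Delta vs Eta: Delta is ranked higher on 2+4 = 6 ballots, Eta on 7. Eta wins 7–6.
Delta vs Lambda: 1 to 12, Lambda.
Delta vs Beta: 2+4+2+1 = 9 for Delta, 4 for Beta — Delta by 9–4.
Gamma vs Eta: Gamma is ranked higher on 2+4 = 6 ballots, Eta on 7. Eta wins 7–6.
Gamma vs Lambda: 2+2+2+1 = 7 for Gamma, 6 for Lambda — Gamma by 7–6.
Gamma vs Beta: Gamma is ranked higher on 2+4+2+1 = 9 ballots, Beta on 4. Gamma wins 9–4.
Eta vs Lambda: 5 to 8, Lambda.
Eta vs Beta: Eta is ranked higher on 2+2+1 = 5 ballots, Beta on 8. Beta wins 8–5.
Lambda vs Beta: 2+2+4+2 = 10 for Lambda, 3 for Beta — Lambda by 10–3.
Each book drops at least one matchup (Kappa loses to Delta; Delta loses to Gamma; Gamma loses to Eta; Eta loses to Lambda; Lambda loses to Gamma; Beta loses to Delta); the cycle Delta > Beta > Eta > Delta rules out a Condorcet winner.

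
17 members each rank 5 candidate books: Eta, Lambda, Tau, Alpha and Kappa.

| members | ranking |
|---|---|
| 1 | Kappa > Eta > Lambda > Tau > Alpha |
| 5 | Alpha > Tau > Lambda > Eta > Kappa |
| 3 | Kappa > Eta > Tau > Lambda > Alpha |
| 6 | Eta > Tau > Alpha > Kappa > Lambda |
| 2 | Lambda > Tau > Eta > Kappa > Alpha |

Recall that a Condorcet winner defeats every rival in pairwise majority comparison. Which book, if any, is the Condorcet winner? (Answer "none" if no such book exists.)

Eta

Head-to-head results (17 members):
Eta–Lambda: Eta 10–7.
Eta vs Tau: Eta, 10–7.
Eta vs Alpha: Eta wins 12–5.
Eta vs Kappa: Eta, 13–4.
Lambda–Tau: Tau 14–3.
Lambda vs Alpha: Alpha, 11–6.
Lambda–Kappa: Kappa 10–7.
Tau–Alpha: Tau 12–5.
Tau–Kappa: Tau 13–4.
Alpha–Kappa: Alpha 11–6.
Eta beats each of Lambda, Tau, Alpha, Kappa — Eta is the Condorcet winner.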